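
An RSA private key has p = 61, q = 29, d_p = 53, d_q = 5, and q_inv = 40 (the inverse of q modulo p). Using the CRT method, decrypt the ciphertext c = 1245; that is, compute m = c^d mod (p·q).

m₁ = c^(d_p) mod p: c ≡ 25 (mod 61), and 25^53 mod 61 = 56.
m₂ = c^(d_q) mod q: c ≡ 27 (mod 29), and 27^5 mod 29 = 26.
h = q_inv·(m₁ − m₂) mod p = 40·(56 − 26) mod 61 = 41.
m = m₂ + h·q = 26 + 41·29 = 1215.

1215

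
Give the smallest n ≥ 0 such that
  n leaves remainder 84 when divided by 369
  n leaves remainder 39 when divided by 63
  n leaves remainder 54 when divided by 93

38091

gcd(369, 63) = 9 and 9 | (39 − 84), so the pair is consistent; merging gives n ≡ 1929 (mod 2583), where 2583 = lcm(369, 63).
gcd(2583, 93) = 3 and 3 | (54 − 1929), so the pair is consistent; merging gives n ≡ 38091 (mod 80073), where 80073 = lcm(2583, 93).
The solution is unique modulo lcm(369, 63, 93) = 80073.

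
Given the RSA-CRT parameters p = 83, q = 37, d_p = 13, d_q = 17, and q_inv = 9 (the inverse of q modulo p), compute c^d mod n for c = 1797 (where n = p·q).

m₁ = c^(d_p) mod p: c ≡ 54 (mod 83), and 54^13 mod 83 = 71.
m₂ = c^(d_q) mod q: c ≡ 21 (mod 37), and 21^17 mod 37 = 30.
h = q_inv·(m₁ − m₂) mod p = 9·(71 − 30) mod 83 = 37.
m = m₂ + h·q = 30 + 37·37 = 1399.

1399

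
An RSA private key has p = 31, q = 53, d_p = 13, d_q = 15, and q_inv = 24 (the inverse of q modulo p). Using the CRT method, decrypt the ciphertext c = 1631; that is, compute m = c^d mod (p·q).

m₁ = c^(d_p) mod p: c ≡ 19 (mod 31), and 19^13 mod 31 = 14.
m₂ = c^(d_q) mod q: c ≡ 41 (mod 53), and 41^15 mod 53 = 27.
h = q_inv·(m₁ − m₂) mod p = 24·(14 − 27) mod 31 = 29.
m = m₂ + h·q = 27 + 29·53 = 1564.

1564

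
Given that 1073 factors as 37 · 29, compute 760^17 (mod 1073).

912

Mod 37: 760 ≡ 20; 20^17 ≡ 24 (mod 37).
Mod 29: 760 ≡ 6; 6^17 ≡ 13 (mod 29).
Combine by CRT: x ≡ 24 (mod 37), x ≡ 13 (mod 29) ⇒ x ≡ 912 (mod 1073).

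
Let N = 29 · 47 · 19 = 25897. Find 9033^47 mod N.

Mod 29: 9033 ≡ 14; by Fermat, exponent reduces to 47 mod 28 = 19; 14^19 ≡ 10 (mod 29).
Mod 47: 9033 ≡ 9; by Fermat, exponent reduces to 47 mod 46 = 1; 9^1 ≡ 9 (mod 47).
Mod 19: 9033 ≡ 8; by Fermat, exponent reduces to 47 mod 18 = 11; 8^11 ≡ 12 (mod 19).
Combine by CRT: x ≡ 10 (mod 29), x ≡ 9 (mod 47), x ≡ 12 (mod 19) ⇒ x ≡ 5085 (mod 25897).

5085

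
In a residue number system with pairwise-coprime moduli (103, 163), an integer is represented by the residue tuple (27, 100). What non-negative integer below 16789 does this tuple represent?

8576

Combine the congruences pairwise.
From x ≡ 27 (mod 103) write x = 27 + 103t. Substituting into x ≡ 100 (mod 163) gives 103t ≡ 73 (mod 163), and since 103⁻¹ ≡ 19 (mod 163), t ≡ 83. Hence x ≡ 27 + 103·83 = 8576 (mod 16789).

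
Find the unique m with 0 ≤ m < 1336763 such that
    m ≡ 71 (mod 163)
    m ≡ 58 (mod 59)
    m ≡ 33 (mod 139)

205614

The moduli are pairwise coprime; N = 163·59·139 = 1336763.
N/163 = 8201; 8201 ≡ 51 (mod 163); 51·16 ≡ 1, so inverse 16.
N/59 = 22657; 22657 ≡ 1 (mod 59), inverse 1.
N/139 = 9617; 9617 ≡ 26 (mod 139); 26·123 ≡ 1, so inverse 123.
m ≡ 71·8201·16 + 58·22657·1 + 33·9617·123 = 49665845.
49665845 mod 1336763 = 205614.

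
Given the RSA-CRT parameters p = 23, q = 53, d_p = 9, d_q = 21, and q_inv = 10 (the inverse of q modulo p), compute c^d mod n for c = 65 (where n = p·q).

654

m₁ = c^(d_p) mod p: c ≡ 19 (mod 23), and 19^9 mod 23 = 10.
m₂ = c^(d_q) mod q: c ≡ 12 (mod 53), and 12^21 mod 53 = 18.
h = q_inv·(m₁ − m₂) mod p = 10·(10 − 18) mod 23 = 12.
m = m₂ + h·q = 18 + 12·53 = 654.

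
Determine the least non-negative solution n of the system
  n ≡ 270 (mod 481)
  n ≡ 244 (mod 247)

Combine the congruences pairwise.
gcd(481, 247) = 13 and 13 | (244 − 270), so the pair is consistent; merging gives n ≡ 1232 (mod 9139), where 9139 = lcm(481, 247).
The solution is unique modulo lcm(481, 247) = 9139.

1232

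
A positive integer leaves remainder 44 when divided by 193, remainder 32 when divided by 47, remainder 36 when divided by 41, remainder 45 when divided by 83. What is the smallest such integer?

The moduli are pairwise coprime; N = 193·47·41·83 = 30868613.
N/193 = 159941; 159941 ≡ 137 (mod 193); 137·31 ≡ 1, so inverse 31.
N/47 = 656779; 656779 ≡ 1 (mod 47), inverse 1.
N/41 = 752893; 752893 ≡ 10 (mod 41); 10·37 ≡ 1, so inverse 37.
N/83 = 371911; 371911 ≡ 71 (mod 83); 71·76 ≡ 1, so inverse 76.
t ≡ 44·159941·31 + 32·656779·1 + 36·752893·37 + 45·371911·76 = 2513965548.
2513965548 mod 30868613 = 13607895.

13607895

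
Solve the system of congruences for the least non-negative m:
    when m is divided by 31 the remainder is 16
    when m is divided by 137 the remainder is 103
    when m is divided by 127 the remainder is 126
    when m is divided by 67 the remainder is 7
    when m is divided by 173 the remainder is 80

The moduli are pairwise coprime; N = 31·137·127·67·173 = 6251826079.
N/31 = 201671809; 201671809 ≡ 7 (mod 31); 7·9 ≡ 1, so inverse 9.
N/137 = 45633767; 45633767 ≡ 26 (mod 137); 26·58 ≡ 1, so inverse 58.
N/127 = 49226977; 49226977 ≡ 126 (mod 127); 126·126 ≡ 1, so inverse 126.
N/67 = 93310837; 93310837 ≡ 4 (mod 67); 4·17 ≡ 1, so inverse 17.
N/173 = 36137723; 36137723 ≡ 99 (mod 173); 99·7 ≡ 1, so inverse 7.
m ≡ 16·201671809·9 + 103·45633767·58 + 126·49226977·126 + 7·93310837·17 + 80·36137723·7 = 1114525465889.
1114525465889 mod 6251826079 = 1700423827.

1700423827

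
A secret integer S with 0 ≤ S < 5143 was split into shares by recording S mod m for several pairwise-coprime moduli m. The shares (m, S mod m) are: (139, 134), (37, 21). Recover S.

From S ≡ 134 (mod 139) write S = 134 + 139t. Substituting into S ≡ 21 (mod 37) gives 139t ≡ 35 (mod 37), and since 28⁻¹ ≡ 4 (mod 37), t ≡ 29. Hence S ≡ 134 + 139·29 = 4165 (mod 5143).

4165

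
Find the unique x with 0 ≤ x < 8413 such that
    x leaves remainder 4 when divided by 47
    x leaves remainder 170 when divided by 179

From x ≡ 4 (mod 47) write x = 4 + 47t. Substituting into x ≡ 170 (mod 179) gives 47t ≡ 166 (mod 179), and since 47⁻¹ ≡ 80 (mod 179), t ≡ 34. Hence x ≡ 4 + 47·34 = 1602 (mod 8413).

1602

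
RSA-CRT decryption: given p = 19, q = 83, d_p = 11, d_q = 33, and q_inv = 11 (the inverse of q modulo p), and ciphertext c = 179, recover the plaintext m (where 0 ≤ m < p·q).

1038

m₁ = c^(d_p) mod p: c ≡ 8 (mod 19), and 8^11 mod 19 = 12.
m₂ = c^(d_q) mod q: c ≡ 13 (mod 83), and 13^33 mod 83 = 42.
h = q_inv·(m₁ − m₂) mod p = 11·(12 − 42) mod 19 = 12.
m = m₂ + h·q = 42 + 12·83 = 1038.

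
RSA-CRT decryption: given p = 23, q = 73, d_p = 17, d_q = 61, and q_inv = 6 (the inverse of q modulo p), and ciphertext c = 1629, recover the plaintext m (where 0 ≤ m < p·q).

987

m₁ = c^(d_p) mod p: c ≡ 19 (mod 23), and 19^17 mod 23 = 21.
m₂ = c^(d_q) mod q: c ≡ 23 (mod 73), and 23^61 mod 73 = 38.
h = q_inv·(m₁ − m₂) mod p = 6·(21 − 38) mod 23 = 13.
m = m₂ + h·q = 38 + 13·73 = 987.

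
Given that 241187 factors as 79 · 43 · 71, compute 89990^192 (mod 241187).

Mod 79: 89990 ≡ 9; by Fermat, exponent reduces to 192 mod 78 = 36; 9^36 ≡ 22 (mod 79).
Mod 43: 89990 ≡ 34; by Fermat, exponent reduces to 192 mod 42 = 24; 34^24 ≡ 41 (mod 43).
Mod 71: 89990 ≡ 33; by Fermat, exponent reduces to 192 mod 70 = 52; 33^52 ≡ 16 (mod 71).
Combine by CRT: x ≡ 22 (mod 79), x ≡ 41 (mod 43), x ≡ 16 (mod 71) ⇒ x ≡ 29410 (mod 241187).

29410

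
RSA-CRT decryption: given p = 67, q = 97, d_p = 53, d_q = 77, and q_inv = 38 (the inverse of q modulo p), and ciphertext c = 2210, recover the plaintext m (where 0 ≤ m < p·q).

m₁ = c^(d_p) mod p: c ≡ 66 (mod 67), and 66^53 mod 67 = 66.
m₂ = c^(d_q) mod q: c ≡ 76 (mod 97), and 76^77 mod 97 = 92.
h = q_inv·(m₁ − m₂) mod p = 38·(66 − 92) mod 67 = 17.
m = m₂ + h·q = 92 + 17·97 = 1741.

1741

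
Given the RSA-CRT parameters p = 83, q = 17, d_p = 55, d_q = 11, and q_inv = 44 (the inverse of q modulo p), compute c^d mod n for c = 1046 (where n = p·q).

338

m₁ = c^(d_p) mod p: c ≡ 50 (mod 83), and 50^55 mod 83 = 6.
m₂ = c^(d_q) mod q: c ≡ 9 (mod 17), and 9^11 mod 17 = 15.
h = q_inv·(m₁ − m₂) mod p = 44·(6 − 15) mod 83 = 19.
m = m₂ + h·q = 15 + 19·17 = 338.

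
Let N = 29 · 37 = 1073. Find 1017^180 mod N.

Mod 29: 1017 ≡ 2; by Fermat, exponent reduces to 180 mod 28 = 12; 2^12 ≡ 7 (mod 29).
Mod 37: 1017 ≡ 18; since 36 | 180, by Fermat 18^180 ≡ 1 (mod 37).
Combine by CRT: x ≡ 7 (mod 29), x ≡ 1 (mod 37) ⇒ x ≡ 297 (mod 1073).

297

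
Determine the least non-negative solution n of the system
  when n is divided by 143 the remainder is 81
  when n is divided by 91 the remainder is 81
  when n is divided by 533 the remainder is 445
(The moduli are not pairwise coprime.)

19100

Combine the congruences pairwise.
gcd(143, 91) = 13 and 13 | (81 − 81), so the pair is consistent; merging gives n ≡ 81 (mod 1001), where 1001 = lcm(143, 91).
gcd(1001, 533) = 13 and 13 | (445 − 81), so the pair is consistent; merging gives n ≡ 19100 (mod 41041), where 41041 = lcm(1001, 533).
The solution is unique modulo lcm(143, 91, 533) = 41041.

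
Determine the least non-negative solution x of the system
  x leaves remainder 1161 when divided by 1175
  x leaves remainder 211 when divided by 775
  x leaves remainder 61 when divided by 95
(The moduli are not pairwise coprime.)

640361

gcd(1175, 775) = 25 and 25 | (211 − 1161), so the pair is consistent; merging gives x ≡ 21136 (mod 36425), where 36425 = lcm(1175, 775).
gcd(36425, 95) = 5 and 5 | (61 − 21136), so the pair is consistent; merging gives x ≡ 640361 (mod 692075), where 692075 = lcm(36425, 95).
The solution is unique modulo lcm(1175, 775, 95) = 692075.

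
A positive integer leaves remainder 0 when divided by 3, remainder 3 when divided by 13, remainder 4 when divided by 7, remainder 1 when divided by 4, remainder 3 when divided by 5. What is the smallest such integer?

From t ≡ 0 (mod 3) write t = 0 + 3s. Substituting into t ≡ 3 (mod 13) gives 3s ≡ 3 (mod 13), and since 3⁻¹ ≡ 9 (mod 13), s ≡ 1. Hence t ≡ 0 + 3·1 = 3 (mod 39).
From t ≡ 3 (mod 39) write t = 3 + 39s. Substituting into t ≡ 4 (mod 7) gives 39s ≡ 1 (mod 7), and since 4⁻¹ ≡ 2 (mod 7), s ≡ 2. Hence t ≡ 3 + 39·2 = 81 (mod 273).
From t ≡ 81 (mod 273) write t = 81 + 273s. Substituting into t ≡ 1 (mod 4) gives 273s ≡ 0 (mod 4), and since 1⁻¹ ≡ 1 (mod 4), s ≡ 0. Hence t ≡ 81 + 273·0 = 81 (mod 1092).
From t ≡ 81 (mod 1092) write t = 81 + 1092s. Substituting into t ≡ 3 (mod 5) gives 1092s ≡ 2 (mod 5), and since 2⁻¹ ≡ 3 (mod 5), s ≡ 1. Hence t ≡ 81 + 1092·1 = 1173 (mod 5460).

1173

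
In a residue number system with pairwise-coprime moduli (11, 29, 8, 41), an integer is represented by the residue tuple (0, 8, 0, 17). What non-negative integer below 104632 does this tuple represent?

3256

The moduli are pairwise coprime; N = 11·29·8·41 = 104632.
N/11 = 9512; 9512 ≡ 8 (mod 11); 8·7 ≡ 1, so inverse 7.
N/29 = 3608; 3608 ≡ 12 (mod 29); 12·17 ≡ 1, so inverse 17.
N/8 = 13079; 13079 ≡ 7 (mod 8); 7·7 ≡ 1, so inverse 7.
N/41 = 2552; 2552 ≡ 10 (mod 41); 10·37 ≡ 1, so inverse 37.
x ≡ 0·9512·7 + 8·3608·17 + 0·13079·7 + 17·2552·37 = 2095896.
2095896 mod 104632 = 3256.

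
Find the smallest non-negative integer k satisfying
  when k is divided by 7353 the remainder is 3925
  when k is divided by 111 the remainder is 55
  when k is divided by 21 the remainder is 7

128926

gcd(7353, 111) = 3 and 3 | (55 − 3925), so the pair is consistent; merging gives k ≡ 128926 (mod 272061), where 272061 = lcm(7353, 111).
gcd(272061, 21) = 3 and 3 | (7 − 128926), so the pair is consistent; merging gives k ≡ 128926 (mod 1904427), where 1904427 = lcm(272061, 21).
The solution is unique modulo lcm(7353, 111, 21) = 1904427.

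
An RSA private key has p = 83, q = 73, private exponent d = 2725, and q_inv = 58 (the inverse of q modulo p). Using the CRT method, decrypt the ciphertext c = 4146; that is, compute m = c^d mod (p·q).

d_p = d mod (p−1) = 2725 mod 82 = 19; d_q = d mod (q−1) = 61.
m₁ = c^(d_p) mod p: c ≡ 79 (mod 83), and 79^19 mod 83 = 52.
m₂ = c^(d_q) mod q: c ≡ 58 (mod 73), and 58^61 mod 73 = 47.
h = q_inv·(m₁ − m₂) mod p = 58·(52 − 47) mod 83 = 41.
m = m₂ + h·q = 47 + 41·73 = 3040.

3040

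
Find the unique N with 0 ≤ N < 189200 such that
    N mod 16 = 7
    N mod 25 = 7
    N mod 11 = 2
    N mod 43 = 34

From N ≡ 7 (mod 16) write N = 7 + 16t. Substituting into N ≡ 7 (mod 25) gives 16t ≡ 0 (mod 25), and since 16⁻¹ ≡ 11 (mod 25), t ≡ 0. Hence N ≡ 7 + 16·0 = 7 (mod 400).
From N ≡ 7 (mod 400) write N = 7 + 400t. Substituting into N ≡ 2 (mod 11) gives 400t ≡ 6 (mod 11), and since 4⁻¹ ≡ 3 (mod 11), t ≡ 7. Hence N ≡ 7 + 400·7 = 2807 (mod 4400).
From N ≡ 2807 (mod 4400) write N = 2807 + 4400t. Substituting into N ≡ 34 (mod 43) gives 4400t ≡ 22 (mod 43), and since 14⁻¹ ≡ 40 (mod 43), t ≡ 20. Hence N ≡ 2807 + 4400·20 = 90807 (mod 189200).

90807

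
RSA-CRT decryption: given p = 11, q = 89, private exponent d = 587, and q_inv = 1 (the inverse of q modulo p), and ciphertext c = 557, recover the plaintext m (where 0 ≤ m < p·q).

d_p = d mod (p−1) = 587 mod 10 = 7; d_q = d mod (q−1) = 59.
m₁ = c^(d_p) mod p: c ≡ 7 (mod 11), and 7^7 mod 11 = 6.
m₂ = c^(d_q) mod q: c ≡ 23 (mod 89), and 23^59 mod 89 = 54.
h = q_inv·(m₁ − m₂) mod p = 1·(6 − 54) mod 11 = 7.
m = m₂ + h·q = 54 + 7·89 = 677.

677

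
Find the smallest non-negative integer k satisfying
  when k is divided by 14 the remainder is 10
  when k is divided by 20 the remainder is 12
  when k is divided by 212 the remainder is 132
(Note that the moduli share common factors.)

6492

gcd(14, 20) = 2 and 2 | (12 − 10), so the pair is consistent; merging gives k ≡ 52 (mod 140), where 140 = lcm(14, 20).
gcd(140, 212) = 4 and 4 | (132 − 52), so the pair is consistent; merging gives k ≡ 6492 (mod 7420), where 7420 = lcm(140, 212).
The solution is unique modulo lcm(14, 20, 212) = 7420.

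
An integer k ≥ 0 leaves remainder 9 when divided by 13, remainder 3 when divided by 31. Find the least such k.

Combine the congruences pairwise.
From k ≡ 9 (mod 13) write k = 9 + 13t. Substituting into k ≡ 3 (mod 31) gives 13t ≡ 25 (mod 31), and since 13⁻¹ ≡ 12 (mod 31), t ≡ 21. Hence k ≡ 9 + 13·21 = 282 (mod 403).

282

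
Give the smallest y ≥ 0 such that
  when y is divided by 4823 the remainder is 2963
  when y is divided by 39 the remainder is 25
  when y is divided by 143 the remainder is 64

gcd(4823, 39) = 13 and 13 | (25 − 2963), so the pair is consistent; merging gives y ≡ 7786 (mod 14469), where 14469 = lcm(4823, 39).
gcd(14469, 143) = 13 and 13 | (64 − 7786), so the pair is consistent; merging gives y ≡ 7786 (mod 159159), where 159159 = lcm(14469, 143).
The solution is unique modulo lcm(4823, 39, 143) = 159159.

7786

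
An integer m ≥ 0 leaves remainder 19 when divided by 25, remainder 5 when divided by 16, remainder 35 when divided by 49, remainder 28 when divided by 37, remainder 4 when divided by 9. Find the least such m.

336469

The moduli are pairwise coprime; N = 25·16·49·37·9 = 6526800.
N/25 = 261072; 261072 ≡ 22 (mod 25); 22·8 ≡ 1, so inverse 8.
N/16 = 407925; 407925 ≡ 5 (mod 16); 5·13 ≡ 1, so inverse 13.
N/49 = 133200; 133200 ≡ 18 (mod 49); 18·30 ≡ 1, so inverse 30.
N/37 = 176400; 176400 ≡ 21 (mod 37); 21·30 ≡ 1, so inverse 30.
N/9 = 725200; 725200 ≡ 7 (mod 9); 7·4 ≡ 1, so inverse 4.
m ≡ 19·261072·8 + 5·407925·13 + 35·133200·30 + 28·176400·30 + 4·725200·4 = 365837269.
365837269 mod 6526800 = 336469.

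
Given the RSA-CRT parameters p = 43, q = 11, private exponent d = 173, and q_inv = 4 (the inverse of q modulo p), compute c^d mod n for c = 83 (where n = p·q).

d_p = d mod (p−1) = 173 mod 42 = 5; d_q = d mod (q−1) = 3.
m₁ = c^(d_p) mod p: c ≡ 40 (mod 43), and 40^5 mod 43 = 15.
m₂ = c^(d_q) mod q: c ≡ 6 (mod 11), and 6^3 mod 11 = 7.
h = q_inv·(m₁ − m₂) mod p = 4·(15 − 7) mod 43 = 32.
m = m₂ + h·q = 7 + 32·11 = 359.

359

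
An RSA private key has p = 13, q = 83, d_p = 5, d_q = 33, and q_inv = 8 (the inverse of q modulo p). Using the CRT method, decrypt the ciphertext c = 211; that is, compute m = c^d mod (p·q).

m₁ = c^(d_p) mod p: c ≡ 3 (mod 13), and 3^5 mod 13 = 9.
m₂ = c^(d_q) mod q: c ≡ 45 (mod 83), and 45^33 mod 83 = 39.
h = q_inv·(m₁ − m₂) mod p = 8·(9 − 39) mod 13 = 7.
m = m₂ + h·q = 39 + 7·83 = 620.

620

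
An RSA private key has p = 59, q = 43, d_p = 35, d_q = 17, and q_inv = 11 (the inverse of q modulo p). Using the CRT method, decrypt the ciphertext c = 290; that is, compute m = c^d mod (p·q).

1249

m₁ = c^(d_p) mod p: c ≡ 54 (mod 59), and 54^35 mod 59 = 10.
m₂ = c^(d_q) mod q: c ≡ 32 (mod 43), and 32^17 mod 43 = 2.
h = q_inv·(m₁ − m₂) mod p = 11·(10 − 2) mod 59 = 29.
m = m₂ + h·q = 2 + 29·43 = 1249.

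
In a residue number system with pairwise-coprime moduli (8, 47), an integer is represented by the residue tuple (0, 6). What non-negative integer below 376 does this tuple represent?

288

From x ≡ 0 (mod 8) write x = 0 + 8t. Substituting into x ≡ 6 (mod 47) gives 8t ≡ 6 (mod 47), and since 8⁻¹ ≡ 6 (mod 47), t ≡ 36. Hence x ≡ 0 + 8·36 = 288 (mod 376).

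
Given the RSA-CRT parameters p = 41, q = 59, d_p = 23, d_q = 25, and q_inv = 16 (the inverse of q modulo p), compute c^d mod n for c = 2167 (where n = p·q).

m₁ = c^(d_p) mod p: c ≡ 35 (mod 41), and 35^23 mod 41 = 11.
m₂ = c^(d_q) mod q: c ≡ 43 (mod 59), and 43^25 mod 59 = 50.
h = q_inv·(m₁ − m₂) mod p = 16·(11 − 50) mod 41 = 32.
m = m₂ + h·q = 50 + 32·59 = 1938.

1938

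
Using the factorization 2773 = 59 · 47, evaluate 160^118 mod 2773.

2118

Mod 59: 160 ≡ 42; by Fermat, exponent reduces to 118 mod 58 = 2; 42^2 ≡ 53 (mod 59).
Mod 47: 160 ≡ 19; by Fermat, exponent reduces to 118 mod 46 = 26; 19^26 ≡ 3 (mod 47).
Combine by CRT: x ≡ 53 (mod 59), x ≡ 3 (mod 47) ⇒ x ≡ 2118 (mod 2773).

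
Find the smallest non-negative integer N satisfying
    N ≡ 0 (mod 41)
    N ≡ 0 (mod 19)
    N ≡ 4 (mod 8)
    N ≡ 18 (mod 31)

15580

The moduli are pairwise coprime; M = 41·19·8·31 = 193192.
M/41 = 4712; 4712 ≡ 38 (mod 41); 38·27 ≡ 1, so inverse 27.
M/19 = 10168; 10168 ≡ 3 (mod 19); 3·13 ≡ 1, so inverse 13.
M/8 = 24149; 24149 ≡ 5 (mod 8); 5·5 ≡ 1, so inverse 5.
M/31 = 6232; 6232 ≡ 1 (mod 31), inverse 1.
N ≡ 0·4712·27 + 0·10168·13 + 4·24149·5 + 18·6232·1 = 595156.
595156 mod 193192 = 15580.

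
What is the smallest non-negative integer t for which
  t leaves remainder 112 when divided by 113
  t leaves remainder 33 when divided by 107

From t ≡ 112 (mod 113) write t = 112 + 113s. Substituting into t ≡ 33 (mod 107) gives 113s ≡ 28 (mod 107), and since 6⁻¹ ≡ 18 (mod 107), s ≡ 76. Hence t ≡ 112 + 113·76 = 8700 (mod 12091).

8700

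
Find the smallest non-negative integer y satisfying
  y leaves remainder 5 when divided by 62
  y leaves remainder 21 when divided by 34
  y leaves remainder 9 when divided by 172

gcd(62, 34) = 2 and 2 | (21 − 5), so the pair is consistent; merging gives y ≡ 191 (mod 1054), where 1054 = lcm(62, 34).
gcd(1054, 172) = 2 and 2 | (9 − 191), so the pair is consistent; merging gives y ≡ 24433 (mod 90644), where 90644 = lcm(1054, 172).
The solution is unique modulo lcm(62, 34, 172) = 90644.

24433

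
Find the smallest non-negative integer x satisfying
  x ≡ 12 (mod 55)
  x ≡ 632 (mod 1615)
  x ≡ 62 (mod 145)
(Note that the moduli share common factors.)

305867

Combine the congruences pairwise.
gcd(55, 1615) = 5 and 5 | (632 − 12), so the pair is consistent; merging gives x ≡ 3862 (mod 17765), where 17765 = lcm(55, 1615).
gcd(17765, 145) = 5 and 5 | (62 − 3862), so the pair is consistent; merging gives x ≡ 305867 (mod 515185), where 515185 = lcm(17765, 145).
The solution is unique modulo lcm(55, 1615, 145) = 515185.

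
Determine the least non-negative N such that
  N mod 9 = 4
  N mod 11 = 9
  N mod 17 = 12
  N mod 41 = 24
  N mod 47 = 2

The moduli are pairwise coprime; M = 9·11·17·41·47 = 3243141.
M/9 = 360349; 360349 ≡ 7 (mod 9); 7·4 ≡ 1, so inverse 4.
M/11 = 294831; 294831 ≡ 9 (mod 11); 9·5 ≡ 1, so inverse 5.
M/17 = 190773; 190773 ≡ 16 (mod 17); 16·16 ≡ 1, so inverse 16.
M/41 = 79101; 79101 ≡ 12 (mod 41); 12·24 ≡ 1, so inverse 24.
M/47 = 69003; 69003 ≡ 7 (mod 47); 7·27 ≡ 1, so inverse 27.
N ≡ 4·360349·4 + 9·294831·5 + 12·190773·16 + 24·79101·24 + 2·69003·27 = 104949733.
104949733 mod 3243141 = 1169221.

1169221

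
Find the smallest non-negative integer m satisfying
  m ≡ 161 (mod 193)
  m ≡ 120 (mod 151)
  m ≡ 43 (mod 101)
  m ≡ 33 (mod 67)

62369462

Combine the congruences pairwise.
From m ≡ 161 (mod 193) write m = 161 + 193t. Substituting into m ≡ 120 (mod 151) gives 193t ≡ 110 (mod 151), and since 42⁻¹ ≡ 18 (mod 151), t ≡ 17. Hence m ≡ 161 + 193·17 = 3442 (mod 29143).
From m ≡ 3442 (mod 29143) write m = 3442 + 29143t. Substituting into m ≡ 43 (mod 101) gives 29143t ≡ 35 (mod 101), and since 55⁻¹ ≡ 90 (mod 101), t ≡ 19. Hence m ≡ 3442 + 29143·19 = 557159 (mod 2943443).
From m ≡ 557159 (mod 2943443) write m = 557159 + 2943443t. Substituting into m ≡ 33 (mod 67) gives 2943443t ≡ 46 (mod 67), and since 66⁻¹ ≡ 66 (mod 67), t ≡ 21. Hence m ≡ 557159 + 2943443·21 = 62369462 (mod 197210681).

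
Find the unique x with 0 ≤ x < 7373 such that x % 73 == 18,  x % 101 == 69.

675

From x ≡ 18 (mod 73) write x = 18 + 73t. Substituting into x ≡ 69 (mod 101) gives 73t ≡ 51 (mod 101), and since 73⁻¹ ≡ 18 (mod 101), t ≡ 9. Hence x ≡ 18 + 73·9 = 675 (mod 7373).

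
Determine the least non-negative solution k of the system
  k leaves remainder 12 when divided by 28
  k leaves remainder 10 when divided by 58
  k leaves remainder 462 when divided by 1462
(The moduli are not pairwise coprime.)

341108

gcd(28, 58) = 2 and 2 | (10 − 12), so the pair is consistent; merging gives k ≡ 68 (mod 812), where 812 = lcm(28, 58).
gcd(812, 1462) = 2 and 2 | (462 − 68), so the pair is consistent; merging gives k ≡ 341108 (mod 593572), where 593572 = lcm(812, 1462).
The solution is unique modulo lcm(28, 58, 1462) = 593572.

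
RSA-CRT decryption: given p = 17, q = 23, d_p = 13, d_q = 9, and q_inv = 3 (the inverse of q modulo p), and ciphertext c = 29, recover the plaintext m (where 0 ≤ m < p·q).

269

m₁ = c^(d_p) mod p: c ≡ 12 (mod 17), and 12^13 mod 17 = 14.
m₂ = c^(d_q) mod q: c ≡ 6 (mod 23), and 6^9 mod 23 = 16.
h = q_inv·(m₁ − m₂) mod p = 3·(14 − 16) mod 17 = 11.
m = m₂ + h·q = 16 + 11·23 = 269.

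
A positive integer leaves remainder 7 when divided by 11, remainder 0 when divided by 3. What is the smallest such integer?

18

From a ≡ 7 (mod 11) write a = 7 + 11t. Substituting into a ≡ 0 (mod 3) gives 11t ≡ 2 (mod 3), and since 2⁻¹ ≡ 2 (mod 3), t ≡ 1. Hence a ≡ 7 + 11·1 = 18 (mod 33).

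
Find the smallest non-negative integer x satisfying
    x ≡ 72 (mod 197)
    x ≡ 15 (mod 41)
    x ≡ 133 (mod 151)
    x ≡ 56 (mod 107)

24966473

The moduli are pairwise coprime; N = 197·41·151·107 = 130500089.
N/197 = 662437; 662437 ≡ 123 (mod 197); 123·189 ≡ 1, so inverse 189.
N/41 = 3182929; 3182929 ≡ 17 (mod 41); 17·29 ≡ 1, so inverse 29.
N/151 = 864239; 864239 ≡ 66 (mod 151); 66·135 ≡ 1, so inverse 135.
N/107 = 1219627; 1219627 ≡ 41 (mod 107); 41·47 ≡ 1, so inverse 47.
x ≡ 72·662437·189 + 15·3182929·29 + 133·864239·135 + 56·1219627·47 = 29126486320.
29126486320 mod 130500089 = 24966473.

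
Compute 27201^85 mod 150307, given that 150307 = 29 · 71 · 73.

15224

Mod 29: 27201 ≡ 28; by Fermat, exponent reduces to 85 mod 28 = 1; 28^1 ≡ 28 (mod 29).
Mod 71: 27201 ≡ 8; by Fermat, exponent reduces to 85 mod 70 = 15; 8^15 ≡ 30 (mod 71).
Mod 73: 27201 ≡ 45; by Fermat, exponent reduces to 85 mod 72 = 13; 45^13 ≡ 40 (mod 73).
Combine by CRT: x ≡ 28 (mod 29), x ≡ 30 (mod 71), x ≡ 40 (mod 73) ⇒ x ≡ 15224 (mod 150307).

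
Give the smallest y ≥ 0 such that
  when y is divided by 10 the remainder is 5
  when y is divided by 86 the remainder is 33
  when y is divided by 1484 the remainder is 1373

235845

Combine the congruences pairwise.
gcd(10, 86) = 2 and 2 | (33 − 5), so the pair is consistent; merging gives y ≡ 205 (mod 430), where 430 = lcm(10, 86).
gcd(430, 1484) = 2 and 2 | (1373 − 205), so the pair is consistent; merging gives y ≡ 235845 (mod 319060), where 319060 = lcm(430, 1484).
The solution is unique modulo lcm(10, 86, 1484) = 319060.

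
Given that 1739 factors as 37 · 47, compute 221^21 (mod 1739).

887

Mod 37: 221 ≡ 36; 36^21 ≡ 36 (mod 37).
Mod 47: 221 ≡ 33; 33^21 ≡ 41 (mod 47).
Combine by CRT: x ≡ 36 (mod 37), x ≡ 41 (mod 47) ⇒ x ≡ 887 (mod 1739).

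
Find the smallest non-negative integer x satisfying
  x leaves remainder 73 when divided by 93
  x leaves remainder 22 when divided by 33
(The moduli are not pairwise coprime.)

352

gcd(93, 33) = 3 and 3 | (22 − 73), so the pair is consistent; merging gives x ≡ 352 (mod 1023), where 1023 = lcm(93, 33).
The solution is unique modulo lcm(93, 33) = 1023.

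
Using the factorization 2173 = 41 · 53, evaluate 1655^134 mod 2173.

623

Mod 41: 1655 ≡ 15; by Fermat, exponent reduces to 134 mod 40 = 14; 15^14 ≡ 8 (mod 41).
Mod 53: 1655 ≡ 12; by Fermat, exponent reduces to 134 mod 52 = 30; 12^30 ≡ 40 (mod 53).
Combine by CRT: x ≡ 8 (mod 41), x ≡ 40 (mod 53) ⇒ x ≡ 623 (mod 2173).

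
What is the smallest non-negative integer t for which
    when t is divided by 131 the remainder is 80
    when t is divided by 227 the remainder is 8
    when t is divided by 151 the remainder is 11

The moduli are pairwise coprime; N = 131·227·151 = 4490287.
N/131 = 34277; 34277 ≡ 86 (mod 131); 86·32 ≡ 1, so inverse 32.
N/227 = 19781; 19781 ≡ 32 (mod 227); 32·149 ≡ 1, so inverse 149.
N/151 = 29737; 29737 ≡ 141 (mod 151); 141·15 ≡ 1, so inverse 15.
t ≡ 80·34277·32 + 8·19781·149 + 11·29737·15 = 116234677.
116234677 mod 4490287 = 3977502.

3977502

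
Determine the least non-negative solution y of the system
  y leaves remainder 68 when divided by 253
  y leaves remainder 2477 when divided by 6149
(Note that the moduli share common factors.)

gcd(253, 6149) = 11 and 11 | (2477 − 68), so the pair is consistent; merging gives y ≡ 113159 (mod 141427), where 141427 = lcm(253, 6149).
The solution is unique modulo lcm(253, 6149) = 141427.

113159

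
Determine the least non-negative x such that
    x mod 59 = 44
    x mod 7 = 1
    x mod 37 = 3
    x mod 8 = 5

The moduli are pairwise coprime; N = 59·7·37·8 = 122248.
N/59 = 2072; 2072 ≡ 7 (mod 59); 7·17 ≡ 1, so inverse 17.
N/7 = 17464; 17464 ≡ 6 (mod 7); 6·6 ≡ 1, so inverse 6.
N/37 = 3304; 3304 ≡ 11 (mod 37); 11·27 ≡ 1, so inverse 27.
N/8 = 15281; 15281 ≡ 1 (mod 8), inverse 1.
x ≡ 44·2072·17 + 1·17464·6 + 3·3304·27 + 5·15281·1 = 1998669.
1998669 mod 122248 = 42701.

42701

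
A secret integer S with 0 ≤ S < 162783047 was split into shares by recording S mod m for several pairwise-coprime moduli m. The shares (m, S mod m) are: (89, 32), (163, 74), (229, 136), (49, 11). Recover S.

The moduli are pairwise coprime; N = 89·163·229·49 = 162783047.
N/89 = 1829023; 1829023 ≡ 73 (mod 89); 73·50 ≡ 1, so inverse 50.
N/163 = 998669; 998669 ≡ 131 (mod 163); 131·56 ≡ 1, so inverse 56.
N/229 = 710843; 710843 ≡ 27 (mod 229); 27·17 ≡ 1, so inverse 17.
N/49 = 3322103; 3322103 ≡ 1 (mod 49), inverse 1.
S ≡ 32·1829023·50 + 74·998669·56 + 136·710843·17 + 11·3322103·1 = 8744933285.
8744933285 mod 162783047 = 117431794.

117431794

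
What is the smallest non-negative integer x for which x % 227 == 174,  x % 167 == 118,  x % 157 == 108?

5741912

The moduli are pairwise coprime; N = 227·167·157 = 5951713.
N/227 = 26219; 26219 ≡ 114 (mod 227); 114·2 ≡ 1, so inverse 2.
N/167 = 35639; 35639 ≡ 68 (mod 167); 68·140 ≡ 1, so inverse 140.
N/157 = 37909; 37909 ≡ 72 (mod 157); 72·24 ≡ 1, so inverse 24.
x ≡ 174·26219·2 + 118·35639·140 + 108·37909·24 = 696140620.
696140620 mod 5951713 = 5741912.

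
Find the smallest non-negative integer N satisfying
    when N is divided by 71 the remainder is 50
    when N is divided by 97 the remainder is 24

121

From N ≡ 50 (mod 71) write N = 50 + 71t. Substituting into N ≡ 24 (mod 97) gives 71t ≡ 71 (mod 97), and since 71⁻¹ ≡ 41 (mod 97), t ≡ 1. Hence N ≡ 50 + 71·1 = 121 (mod 6887).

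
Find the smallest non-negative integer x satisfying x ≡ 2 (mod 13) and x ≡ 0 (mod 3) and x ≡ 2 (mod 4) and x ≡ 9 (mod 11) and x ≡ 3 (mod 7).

4266

The moduli are pairwise coprime; N = 13·3·4·11·7 = 12012.
N/13 = 924; 924 ≡ 1 (mod 13), inverse 1.
N/3 = 4004; 4004 ≡ 2 (mod 3); 2·2 ≡ 1, so inverse 2.
N/4 = 3003; 3003 ≡ 3 (mod 4); 3·3 ≡ 1, so inverse 3.
N/11 = 1092; 1092 ≡ 3 (mod 11); 3·4 ≡ 1, so inverse 4.
N/7 = 1716; 1716 ≡ 1 (mod 7), inverse 1.
x ≡ 2·924·1 + 0·4004·2 + 2·3003·3 + 9·1092·4 + 3·1716·1 = 64326.
64326 mod 12012 = 4266.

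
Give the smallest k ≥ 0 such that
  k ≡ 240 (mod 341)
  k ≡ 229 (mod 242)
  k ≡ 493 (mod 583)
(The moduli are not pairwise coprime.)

gcd(341, 242) = 11 and 11 | (229 − 240), so the pair is consistent; merging gives k ≡ 6037 (mod 7502), where 7502 = lcm(341, 242).
gcd(7502, 583) = 11 and 11 | (493 − 6037), so the pair is consistent; merging gives k ≡ 148575 (mod 397606), where 397606 = lcm(7502, 583).
The solution is unique modulo lcm(341, 242, 583) = 397606.

148575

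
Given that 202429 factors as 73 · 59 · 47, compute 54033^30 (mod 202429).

Mod 73: 54033 ≡ 13; 13^30 ≡ 70 (mod 73).
Mod 59: 54033 ≡ 48; 48^30 ≡ 48 (mod 59).
Mod 47: 54033 ≡ 30; 30^30 ≡ 3 (mod 47).
Combine by CRT: x ≡ 70 (mod 73), x ≡ 48 (mod 59), x ≡ 3 (mod 47) ⇒ x ≡ 33796 (mod 202429).

33796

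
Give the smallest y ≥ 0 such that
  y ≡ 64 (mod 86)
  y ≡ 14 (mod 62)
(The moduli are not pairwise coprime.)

1440

gcd(86, 62) = 2 and 2 | (14 − 64), so the pair is consistent; merging gives y ≡ 1440 (mod 2666), where 2666 = lcm(86, 62).
The solution is unique modulo lcm(86, 62) = 2666.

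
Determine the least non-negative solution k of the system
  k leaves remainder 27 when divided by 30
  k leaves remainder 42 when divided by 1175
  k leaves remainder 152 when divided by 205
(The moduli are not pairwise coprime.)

45867

Combine the congruences pairwise.
gcd(30, 1175) = 5 and 5 | (42 − 27), so the pair is consistent; merging gives k ≡ 3567 (mod 7050), where 7050 = lcm(30, 1175).
gcd(7050, 205) = 5 and 5 | (152 − 3567), so the pair is consistent; merging gives k ≡ 45867 (mod 289050), where 289050 = lcm(7050, 205).
The solution is unique modulo lcm(30, 1175, 205) = 289050.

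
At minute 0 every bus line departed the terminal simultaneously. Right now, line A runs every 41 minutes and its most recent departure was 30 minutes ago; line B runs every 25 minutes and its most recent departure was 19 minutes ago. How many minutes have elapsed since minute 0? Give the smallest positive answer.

194

Combine the congruences pairwise.
From t ≡ 30 (mod 41) write t = 30 + 41s. Substituting into t ≡ 19 (mod 25) gives 41s ≡ 14 (mod 25), and since 16⁻¹ ≡ 11 (mod 25), s ≡ 4. Hence t ≡ 30 + 41·4 = 194 (mod 1025).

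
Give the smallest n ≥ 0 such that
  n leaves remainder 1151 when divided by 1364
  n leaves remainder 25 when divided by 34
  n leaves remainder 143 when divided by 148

185291

gcd(1364, 34) = 2 and 2 | (25 − 1151), so the pair is consistent; merging gives n ≡ 22975 (mod 23188), where 23188 = lcm(1364, 34).
gcd(23188, 148) = 4 and 4 | (143 − 22975), so the pair is consistent; merging gives n ≡ 185291 (mod 857956), where 857956 = lcm(23188, 148).
The solution is unique modulo lcm(1364, 34, 148) = 857956.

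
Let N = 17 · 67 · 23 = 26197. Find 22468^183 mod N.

Mod 17: 22468 ≡ 11; by Fermat, exponent reduces to 183 mod 16 = 7; 11^7 ≡ 3 (mod 17).
Mod 67: 22468 ≡ 23; by Fermat, exponent reduces to 183 mod 66 = 51; 23^51 ≡ 24 (mod 67).
Mod 23: 22468 ≡ 20; by Fermat, exponent reduces to 183 mod 22 = 7; 20^7 ≡ 21 (mod 23).
Combine by CRT: x ≡ 3 (mod 17), x ≡ 24 (mod 67), x ≡ 21 (mod 23) ⇒ x ≡ 11682 (mod 26197).

11682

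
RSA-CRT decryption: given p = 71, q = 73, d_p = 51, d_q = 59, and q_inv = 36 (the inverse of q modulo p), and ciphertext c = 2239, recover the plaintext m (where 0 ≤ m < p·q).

m₁ = c^(d_p) mod p: c ≡ 38 (mod 71), and 38^51 mod 71 = 49.
m₂ = c^(d_q) mod q: c ≡ 49 (mod 73), and 49^59 mod 73 = 3.
h = q_inv·(m₁ − m₂) mod p = 36·(49 − 3) mod 71 = 23.
m = m₂ + h·q = 3 + 23·73 = 1682.

1682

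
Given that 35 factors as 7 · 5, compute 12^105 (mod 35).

Mod 7: 12 ≡ 5; by Fermat, exponent reduces to 105 mod 6 = 3; 5^3 ≡ 6 (mod 7).
Mod 5: 12 ≡ 2; by Fermat, exponent reduces to 105 mod 4 = 1; 2^1 ≡ 2 (mod 5).
Combine by CRT: x ≡ 6 (mod 7), x ≡ 2 (mod 5) ⇒ x ≡ 27 (mod 35).

27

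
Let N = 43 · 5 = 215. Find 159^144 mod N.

Mod 43: 159 ≡ 30; by Fermat, exponent reduces to 144 mod 42 = 18; 30^18 ≡ 11 (mod 43).
Mod 5: 159 ≡ 4; since 4 | 144, by Fermat 4^144 ≡ 1 (mod 5).
Combine by CRT: x ≡ 11 (mod 43), x ≡ 1 (mod 5) ⇒ x ≡ 11 (mod 215).

11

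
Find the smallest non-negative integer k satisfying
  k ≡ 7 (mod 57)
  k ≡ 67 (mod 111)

gcd(57, 111) = 3 and 3 | (67 − 7), so the pair is consistent; merging gives k ≡ 178 (mod 2109), where 2109 = lcm(57, 111).
The solution is unique modulo lcm(57, 111) = 2109.

178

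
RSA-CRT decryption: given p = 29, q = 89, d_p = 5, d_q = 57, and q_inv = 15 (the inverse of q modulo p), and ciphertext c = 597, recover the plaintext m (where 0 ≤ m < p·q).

1322

m₁ = c^(d_p) mod p: c ≡ 17 (mod 29), and 17^5 mod 29 = 17.
m₂ = c^(d_q) mod q: c ≡ 63 (mod 89), and 63^57 mod 89 = 76.
h = q_inv·(m₁ − m₂) mod p = 15·(17 − 76) mod 29 = 14.
m = m₂ + h·q = 76 + 14·89 = 1322.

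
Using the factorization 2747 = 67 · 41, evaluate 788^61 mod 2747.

Mod 67: 788 ≡ 51; 51^61 ≡ 18 (mod 67).
Mod 41: 788 ≡ 9; by Fermat, exponent reduces to 61 mod 40 = 21; 9^21 ≡ 9 (mod 41).
Combine by CRT: x ≡ 18 (mod 67), x ≡ 9 (mod 41) ⇒ x ≡ 1157 (mod 2747).

1157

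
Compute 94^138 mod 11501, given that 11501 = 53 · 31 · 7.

Mod 53: 94 ≡ 41; by Fermat, exponent reduces to 138 mod 52 = 34; 41^34 ≡ 43 (mod 53).
Mod 31: 94 ≡ 1; by Fermat, exponent reduces to 138 mod 30 = 18; 1^18 ≡ 1 (mod 31).
Mod 7: 94 ≡ 3; since 6 | 138, by Fermat 3^138 ≡ 1 (mod 7).
Combine by CRT: x ≡ 43 (mod 53), x ≡ 1 (mod 31), x ≡ 1 (mod 7) ⇒ x ≡ 4124 (mod 11501).

4124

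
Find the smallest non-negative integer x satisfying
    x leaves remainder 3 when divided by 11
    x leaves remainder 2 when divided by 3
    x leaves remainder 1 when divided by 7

From x ≡ 3 (mod 11) write x = 3 + 11t. Substituting into x ≡ 2 (mod 3) gives 11t ≡ 2 (mod 3), and since 2⁻¹ ≡ 2 (mod 3), t ≡ 1. Hence x ≡ 3 + 11·1 = 14 (mod 33).
From x ≡ 14 (mod 33) write x = 14 + 33t. Substituting into x ≡ 1 (mod 7) gives 33t ≡ 1 (mod 7), and since 5⁻¹ ≡ 3 (mod 7), t ≡ 3. Hence x ≡ 14 + 33·3 = 113 (mod 231).

113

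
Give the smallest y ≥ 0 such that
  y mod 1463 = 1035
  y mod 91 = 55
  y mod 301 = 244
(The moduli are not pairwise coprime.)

290709

Combine the congruences pairwise.
gcd(1463, 91) = 7 and 7 | (55 − 1035), so the pair is consistent; merging gives y ≡ 5424 (mod 19019), where 19019 = lcm(1463, 91).
gcd(19019, 301) = 7 and 7 | (244 − 5424), so the pair is consistent; merging gives y ≡ 290709 (mod 817817), where 817817 = lcm(19019, 301).
The solution is unique modulo lcm(1463, 91, 301) = 817817.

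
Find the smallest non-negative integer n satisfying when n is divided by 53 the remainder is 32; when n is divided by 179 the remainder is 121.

5491

Combine the congruences pairwise.
From n ≡ 32 (mod 53) write n = 32 + 53t. Substituting into n ≡ 121 (mod 179) gives 53t ≡ 89 (mod 179), and since 53⁻¹ ≡ 152 (mod 179), t ≡ 103. Hence n ≡ 32 + 53·103 = 5491 (mod 9487).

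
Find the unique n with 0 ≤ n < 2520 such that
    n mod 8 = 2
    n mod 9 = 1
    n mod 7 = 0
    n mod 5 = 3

From n ≡ 2 (mod 8) write n = 2 + 8t. Substituting into n ≡ 1 (mod 9) gives 8t ≡ 8 (mod 9), and since 8⁻¹ ≡ 8 (mod 9), t ≡ 1. Hence n ≡ 2 + 8·1 = 10 (mod 72).
From n ≡ 10 (mod 72) write n = 10 + 72t. Substituting into n ≡ 0 (mod 7) gives 72t ≡ 4 (mod 7), and since 2⁻¹ ≡ 4 (mod 7), t ≡ 2. Hence n ≡ 10 + 72·2 = 154 (mod 504).
From n ≡ 154 (mod 504) write n = 154 + 504t. Substituting into n ≡ 3 (mod 5) gives 504t ≡ 4 (mod 5), and since 4⁻¹ ≡ 4 (mod 5), t ≡ 1. Hence n ≡ 154 + 504·1 = 658 (mod 2520).

658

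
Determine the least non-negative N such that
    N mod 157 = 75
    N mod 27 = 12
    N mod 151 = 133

Combine the congruences pairwise.
From N ≡ 75 (mod 157) write N = 75 + 157t. Substituting into N ≡ 12 (mod 27) gives 157t ≡ 18 (mod 27), and since 22⁻¹ ≡ 16 (mod 27), t ≡ 18. Hence N ≡ 75 + 157·18 = 2901 (mod 4239).
From N ≡ 2901 (mod 4239) write N = 2901 + 4239t. Substituting into N ≡ 133 (mod 151) gives 4239t ≡ 101 (mod 151), and since 11⁻¹ ≡ 55 (mod 151), t ≡ 119. Hence N ≡ 2901 + 4239·119 = 507342 (mod 640089).

507342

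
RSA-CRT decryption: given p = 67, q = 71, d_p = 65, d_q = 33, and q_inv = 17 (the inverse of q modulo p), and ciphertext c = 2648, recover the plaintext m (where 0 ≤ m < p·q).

3105

m₁ = c^(d_p) mod p: c ≡ 35 (mod 67), and 35^65 mod 67 = 23.
m₂ = c^(d_q) mod q: c ≡ 21 (mod 71), and 21^33 mod 71 = 52.
h = q_inv·(m₁ − m₂) mod p = 17·(23 − 52) mod 67 = 43.
m = m₂ + h·q = 52 + 43·71 = 3105.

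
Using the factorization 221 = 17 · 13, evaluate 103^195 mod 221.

103

Mod 17: 103 ≡ 1; by Fermat, exponent reduces to 195 mod 16 = 3; 1^3 ≡ 1 (mod 17).
Mod 13: 103 ≡ 12; by Fermat, exponent reduces to 195 mod 12 = 3; 12^3 ≡ 12 (mod 13).
Combine by CRT: x ≡ 1 (mod 17), x ≡ 12 (mod 13) ⇒ x ≡ 103 (mod 221).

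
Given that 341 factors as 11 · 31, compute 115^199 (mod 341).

42

Mod 11: 115 ≡ 5; by Fermat, exponent reduces to 199 mod 10 = 9; 5^9 ≡ 9 (mod 11).
Mod 31: 115 ≡ 22; by Fermat, exponent reduces to 199 mod 30 = 19; 22^19 ≡ 11 (mod 31).
Combine by CRT: x ≡ 9 (mod 11), x ≡ 11 (mod 31) ⇒ x ≡ 42 (mod 341).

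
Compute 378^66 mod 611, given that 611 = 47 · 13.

53

Mod 47: 378 ≡ 2; by Fermat, exponent reduces to 66 mod 46 = 20; 2^20 ≡ 6 (mod 47).
Mod 13: 378 ≡ 1; by Fermat, exponent reduces to 66 mod 12 = 6; 1^6 ≡ 1 (mod 13).
Combine by CRT: x ≡ 6 (mod 47), x ≡ 1 (mod 13) ⇒ x ≡ 53 (mod 611).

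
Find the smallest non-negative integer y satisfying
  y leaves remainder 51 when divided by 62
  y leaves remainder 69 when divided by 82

gcd(62, 82) = 2 and 2 | (69 − 51), so the pair is consistent; merging gives y ≡ 2283 (mod 2542), where 2542 = lcm(62, 82).
The solution is unique modulo lcm(62, 82) = 2542.

2283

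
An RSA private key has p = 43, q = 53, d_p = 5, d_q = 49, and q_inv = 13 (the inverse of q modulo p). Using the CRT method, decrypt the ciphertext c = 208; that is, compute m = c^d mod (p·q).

1296

m₁ = c^(d_p) mod p: c ≡ 36 (mod 43), and 36^5 mod 43 = 6.
m₂ = c^(d_q) mod q: c ≡ 49 (mod 53), and 49^49 mod 53 = 24.
h = q_inv·(m₁ − m₂) mod p = 13·(6 − 24) mod 43 = 24.
m = m₂ + h·q = 24 + 24·53 = 1296.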